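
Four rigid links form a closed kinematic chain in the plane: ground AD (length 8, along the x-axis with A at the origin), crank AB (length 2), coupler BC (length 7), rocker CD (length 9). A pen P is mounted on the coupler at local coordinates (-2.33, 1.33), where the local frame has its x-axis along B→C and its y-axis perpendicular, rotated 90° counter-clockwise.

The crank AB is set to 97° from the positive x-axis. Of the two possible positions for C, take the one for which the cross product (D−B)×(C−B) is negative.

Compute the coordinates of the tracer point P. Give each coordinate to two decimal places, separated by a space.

0.83 4.44

A=(0,0), D=(8.00,0)
B = A + 2.00·(cos97°, sin97°) = (-0.2437, 1.9851)
|BD| = 8.4794
circle(B,7.00) ∩ circle(D,9.00): a=2.3528, h=6.5928
  candidates: C₊=(3.5871,7.8438) cross=55.903; C₋=(0.5002,-4.9753) cross=-55.903
  mode - wants cross < 0 → take C=(0.5002,-4.9753) (cross=-55.903)
ex = (C−B)/|BC| = (0.1063,-0.9943); ey = (0.9943,0.1063)
P = B + -2.33·ex + 1.33·ey = (0.8311,4.4432)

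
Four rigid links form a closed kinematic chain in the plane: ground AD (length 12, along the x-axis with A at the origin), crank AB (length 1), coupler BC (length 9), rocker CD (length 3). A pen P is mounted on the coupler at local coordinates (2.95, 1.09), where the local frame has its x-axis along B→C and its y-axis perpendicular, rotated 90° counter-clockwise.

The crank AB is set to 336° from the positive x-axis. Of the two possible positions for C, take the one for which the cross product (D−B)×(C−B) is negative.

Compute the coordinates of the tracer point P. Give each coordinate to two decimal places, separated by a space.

A=(0,0), D=(12.00,0)
B = A + 1.00·(cos336°, sin336°) = (0.9135, -0.4067)
|BD| = 11.0939
circle(B,9.00) ∩ circle(D,3.00): a=8.7920, h=1.9238
  candidates: C₊=(9.6291,1.8381) cross=21.343; C₋=(9.7701,-2.0069) cross=-21.343
  mode - wants cross < 0 → take C=(9.7701,-2.0069) (cross=-21.343)
ex = (C−B)/|BC| = (0.9841,-0.1778); ey = (0.1778,0.9841)
P = B + 2.95·ex + 1.09·ey = (4.0103,0.1414)

4.01 0.14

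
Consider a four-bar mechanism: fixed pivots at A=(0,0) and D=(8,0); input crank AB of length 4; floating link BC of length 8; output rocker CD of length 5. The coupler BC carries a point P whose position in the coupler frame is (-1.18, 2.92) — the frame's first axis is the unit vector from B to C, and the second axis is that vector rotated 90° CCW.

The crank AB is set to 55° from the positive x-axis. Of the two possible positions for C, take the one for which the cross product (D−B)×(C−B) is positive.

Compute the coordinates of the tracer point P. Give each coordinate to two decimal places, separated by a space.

A=(0,0), D=(8.00,0)
B = A + 4.00·(cos55°, sin55°) = (2.2943, 3.2766)
|BD| = 6.5796
circle(B,8.00) ∩ circle(D,5.00): a=6.2535, h=4.9894
  candidates: C₊=(10.2019,4.4891) cross=32.828; C₋=(5.2325,-4.1643) cross=-32.828
  mode + wants cross > 0 → take C=(10.2019,4.4891) (cross=32.828)
ex = (C−B)/|BC| = (0.9884,0.1516); ey = (-0.1516,0.9884)
P = B + -1.18·ex + 2.92·ey = (0.6854,5.9840)

0.69 5.98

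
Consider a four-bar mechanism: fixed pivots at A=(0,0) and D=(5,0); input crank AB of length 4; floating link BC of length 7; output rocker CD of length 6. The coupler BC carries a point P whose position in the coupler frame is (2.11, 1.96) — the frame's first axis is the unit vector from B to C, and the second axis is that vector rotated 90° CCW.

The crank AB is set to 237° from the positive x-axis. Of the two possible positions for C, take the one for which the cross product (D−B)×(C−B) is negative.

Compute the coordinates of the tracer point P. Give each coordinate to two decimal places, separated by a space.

0.51 -2.32

A=(0,0), D=(5.00,0)
B = A + 4.00·(cos237°, sin237°) = (-2.1786, -3.3547)
|BD| = 7.9237
circle(B,7.00) ∩ circle(D,6.00): a=4.7822, h=5.1118
  candidates: C₊=(-0.0103,3.3010) cross=40.505; C₋=(4.3181,-5.9611) cross=-40.505
  mode - wants cross < 0 → take C=(4.3181,-5.9611) (cross=-40.505)
ex = (C−B)/|BC| = (0.9281,-0.3723); ey = (0.3723,0.9281)
P = B + 2.11·ex + 1.96·ey = (0.5095,-2.3213)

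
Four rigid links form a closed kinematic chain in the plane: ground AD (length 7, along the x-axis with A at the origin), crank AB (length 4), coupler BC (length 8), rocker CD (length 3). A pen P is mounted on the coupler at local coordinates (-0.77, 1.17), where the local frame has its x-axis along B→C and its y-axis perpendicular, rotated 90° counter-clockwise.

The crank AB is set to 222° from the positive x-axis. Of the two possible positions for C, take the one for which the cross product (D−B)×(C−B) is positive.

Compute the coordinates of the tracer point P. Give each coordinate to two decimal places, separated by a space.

A=(0,0), D=(7.00,0)
B = A + 4.00·(cos222°, sin222°) = (-2.9726, -2.6765)
|BD| = 10.3255
circle(B,8.00) ∩ circle(D,3.00): a=7.8261, h=1.6591
  candidates: C₊=(4.1559,0.9545) cross=17.132; C₋=(5.0161,-2.2503) cross=-17.132
  mode + wants cross > 0 → take C=(4.1559,0.9545) (cross=17.132)
ex = (C−B)/|BC| = (0.8911,0.4539); ey = (-0.4539,0.8911)
P = B + -0.77·ex + 1.17·ey = (-4.1897,-1.9835)

-4.19 -1.98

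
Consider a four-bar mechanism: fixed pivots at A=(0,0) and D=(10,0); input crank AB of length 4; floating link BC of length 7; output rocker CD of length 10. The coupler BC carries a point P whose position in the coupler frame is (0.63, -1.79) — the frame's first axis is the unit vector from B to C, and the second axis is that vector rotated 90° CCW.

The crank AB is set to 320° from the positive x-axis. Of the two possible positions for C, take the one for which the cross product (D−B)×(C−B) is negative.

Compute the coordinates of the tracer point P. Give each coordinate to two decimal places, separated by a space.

1.65 -3.84

A=(0,0), D=(10.00,0)
B = A + 4.00·(cos320°, sin320°) = (3.0642, -2.5712)
|BD| = 7.3971
circle(B,7.00) ∩ circle(D,10.00): a=0.2512, h=6.9955
  candidates: C₊=(0.8682,4.0755) cross=51.746; C₋=(5.7313,-9.0431) cross=-51.746
  mode - wants cross < 0 → take C=(5.7313,-9.0431) (cross=-51.746)
ex = (C−B)/|BC| = (0.3810,-0.9246); ey = (0.9246,0.3810)
P = B + 0.63·ex + -1.79·ey = (1.6492,-3.8356)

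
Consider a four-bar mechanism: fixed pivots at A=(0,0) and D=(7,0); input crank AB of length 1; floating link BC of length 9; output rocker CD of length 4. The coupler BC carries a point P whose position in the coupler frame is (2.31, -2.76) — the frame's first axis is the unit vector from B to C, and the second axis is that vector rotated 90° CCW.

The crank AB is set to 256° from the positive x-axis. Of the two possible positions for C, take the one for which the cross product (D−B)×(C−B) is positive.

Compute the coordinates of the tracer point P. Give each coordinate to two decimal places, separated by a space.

A=(0,0), D=(7.00,0)
B = A + 1.00·(cos256°, sin256°) = (-0.2419, -0.9703)
|BD| = 7.3066
circle(B,9.00) ∩ circle(D,4.00): a=8.1013, h=3.9203
  candidates: C₊=(7.2671,3.9911) cross=28.644; C₋=(8.3083,-3.7800) cross=-28.644
  mode + wants cross > 0 → take C=(7.2671,3.9911) (cross=28.644)
ex = (C−B)/|BC| = (0.8343,0.5513); ey = (-0.5513,0.8343)
P = B + 2.31·ex + -2.76·ey = (3.2069,-1.9996)

3.21 -2.00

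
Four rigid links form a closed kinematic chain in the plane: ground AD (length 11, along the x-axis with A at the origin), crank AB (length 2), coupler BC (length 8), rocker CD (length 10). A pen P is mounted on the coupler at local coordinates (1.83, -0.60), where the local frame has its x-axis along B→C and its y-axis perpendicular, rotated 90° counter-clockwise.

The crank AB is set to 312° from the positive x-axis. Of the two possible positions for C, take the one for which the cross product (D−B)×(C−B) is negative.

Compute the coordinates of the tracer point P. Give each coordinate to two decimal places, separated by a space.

A=(0,0), D=(11.00,0)
B = A + 2.00·(cos312°, sin312°) = (1.3383, -1.4863)
|BD| = 9.7754
circle(B,8.00) ∩ circle(D,10.00): a=3.0463, h=7.3973
  candidates: C₊=(3.2245,6.2882) cross=72.311; C₋=(5.4739,-8.3344) cross=-72.311
  mode - wants cross < 0 → take C=(5.4739,-8.3344) (cross=-72.311)
ex = (C−B)/|BC| = (0.5170,-0.8560); ey = (0.8560,0.5170)
P = B + 1.83·ex + -0.60·ey = (1.7707,-3.3630)

1.77 -3.36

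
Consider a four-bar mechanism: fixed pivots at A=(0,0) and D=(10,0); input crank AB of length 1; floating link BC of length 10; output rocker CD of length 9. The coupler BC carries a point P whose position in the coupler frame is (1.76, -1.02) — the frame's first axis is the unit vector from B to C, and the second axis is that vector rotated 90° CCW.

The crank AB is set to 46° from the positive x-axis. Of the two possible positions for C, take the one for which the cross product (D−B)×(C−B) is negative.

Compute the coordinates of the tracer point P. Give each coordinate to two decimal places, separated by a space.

0.70 -1.31

A=(0,0), D=(10.00,0)
B = A + 1.00·(cos46°, sin46°) = (0.6947, 0.7193)
|BD| = 9.3331
circle(B,10.00) ∩ circle(D,9.00): a=5.6844, h=8.2272
  candidates: C₊=(6.9963,8.4840) cross=76.786; C₋=(5.7281,-7.9215) cross=-76.786
  mode - wants cross < 0 → take C=(5.7281,-7.9215) (cross=-76.786)
ex = (C−B)/|BC| = (0.5033,-0.8641); ey = (0.8641,0.5033)
P = B + 1.76·ex + -1.02·ey = (0.6992,-1.3149)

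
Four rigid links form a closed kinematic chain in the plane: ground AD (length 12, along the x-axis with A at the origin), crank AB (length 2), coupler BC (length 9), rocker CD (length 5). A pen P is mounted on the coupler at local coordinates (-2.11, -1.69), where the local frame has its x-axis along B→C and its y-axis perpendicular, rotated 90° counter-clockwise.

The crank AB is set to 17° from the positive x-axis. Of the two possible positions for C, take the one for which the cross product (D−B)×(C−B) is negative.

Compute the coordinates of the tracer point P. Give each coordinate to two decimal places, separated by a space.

A=(0,0), D=(12.00,0)
B = A + 2.00·(cos17°, sin17°) = (1.9126, 0.5847)
|BD| = 10.1043
circle(B,9.00) ∩ circle(D,5.00): a=7.8233, h=4.4493
  candidates: C₊=(9.9802,4.5739) cross=44.958; C₋=(9.4653,-4.3099) cross=-44.958
  mode - wants cross < 0 → take C=(9.4653,-4.3099) (cross=-44.958)
ex = (C−B)/|BC| = (0.8392,-0.5438); ey = (0.5438,0.8392)
P = B + -2.11·ex + -1.69·ey = (-0.7772,0.3140)

-0.78 0.31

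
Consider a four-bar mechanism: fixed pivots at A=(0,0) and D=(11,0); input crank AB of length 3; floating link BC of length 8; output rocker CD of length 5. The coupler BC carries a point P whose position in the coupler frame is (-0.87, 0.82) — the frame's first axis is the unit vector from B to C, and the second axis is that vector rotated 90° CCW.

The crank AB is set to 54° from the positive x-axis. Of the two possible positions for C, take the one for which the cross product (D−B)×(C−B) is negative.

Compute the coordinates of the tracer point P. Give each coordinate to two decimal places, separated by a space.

A=(0,0), D=(11.00,0)
B = A + 3.00·(cos54°, sin54°) = (1.7634, 2.4271)
|BD| = 9.5502
circle(B,8.00) ∩ circle(D,5.00): a=6.8169, h=4.1868
  candidates: C₊=(9.4205,4.7440) cross=39.985; C₋=(7.2925,-3.3547) cross=-39.985
  mode - wants cross < 0 → take C=(7.2925,-3.3547) (cross=-39.985)
ex = (C−B)/|BC| = (0.6911,-0.7227); ey = (0.7227,0.6911)
P = B + -0.87·ex + 0.82·ey = (1.7547,3.6226)

1.75 3.62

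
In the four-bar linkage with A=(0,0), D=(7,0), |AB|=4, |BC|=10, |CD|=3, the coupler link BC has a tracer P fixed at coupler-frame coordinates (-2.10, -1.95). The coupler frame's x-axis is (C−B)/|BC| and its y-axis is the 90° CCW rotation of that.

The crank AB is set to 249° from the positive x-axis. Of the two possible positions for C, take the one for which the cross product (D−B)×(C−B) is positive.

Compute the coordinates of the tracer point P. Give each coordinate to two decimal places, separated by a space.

A=(0,0), D=(7.00,0)
B = A + 4.00·(cos249°, sin249°) = (-1.4335, -3.7343)
|BD| = 9.2233
circle(B,10.00) ∩ circle(D,3.00): a=9.5448, h=2.9827
  candidates: C₊=(6.0864,2.8575) cross=27.510; C₋=(8.5017,-2.5971) cross=-27.510
  mode + wants cross > 0 → take C=(6.0864,2.8575) (cross=27.510)
ex = (C−B)/|BC| = (0.7520,0.6592); ey = (-0.6592,0.7520)
P = B + -2.10·ex + -1.95·ey = (-1.7272,-6.5850)

-1.73 -6.58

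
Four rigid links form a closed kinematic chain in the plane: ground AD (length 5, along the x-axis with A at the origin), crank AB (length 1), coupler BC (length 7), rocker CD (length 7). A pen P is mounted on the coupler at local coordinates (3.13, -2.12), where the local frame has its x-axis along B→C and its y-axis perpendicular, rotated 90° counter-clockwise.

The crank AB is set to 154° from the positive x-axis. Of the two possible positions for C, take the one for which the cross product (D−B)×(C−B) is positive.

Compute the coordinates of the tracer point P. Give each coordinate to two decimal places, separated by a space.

A=(0,0), D=(5.00,0)
B = A + 1.00·(cos154°, sin154°) = (-0.8988, 0.4384)
|BD| = 5.9151
circle(B,7.00) ∩ circle(D,7.00): a=2.9575, h=6.3445
  candidates: C₊=(2.5208,6.5463) cross=37.528; C₋=(1.5804,-6.1079) cross=-37.528
  mode + wants cross > 0 → take C=(2.5208,6.5463) (cross=37.528)
ex = (C−B)/|BC| = (0.4885,0.8726); ey = (-0.8726,0.4885)
P = B + 3.13·ex + -2.12·ey = (2.4801,2.1338)

2.48 2.13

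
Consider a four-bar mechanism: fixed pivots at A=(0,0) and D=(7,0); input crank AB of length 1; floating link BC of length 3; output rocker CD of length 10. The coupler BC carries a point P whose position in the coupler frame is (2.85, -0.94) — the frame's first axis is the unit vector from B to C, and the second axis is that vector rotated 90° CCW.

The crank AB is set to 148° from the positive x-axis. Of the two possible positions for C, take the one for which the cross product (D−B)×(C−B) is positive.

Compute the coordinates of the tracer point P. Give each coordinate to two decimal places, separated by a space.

A=(0,0), D=(7.00,0)
B = A + 1.00·(cos148°, sin148°) = (-0.8480, 0.5299)
|BD| = 7.8659
circle(B,3.00) ∩ circle(D,10.00): a=-1.8515, h=2.3605
  candidates: C₊=(-2.5363,3.0098) cross=18.568; C₋=(-2.8544,-1.7005) cross=-18.568
  mode + wants cross > 0 → take C=(-2.5363,3.0098) (cross=18.568)
ex = (C−B)/|BC| = (-0.5628,0.8266); ey = (-0.8266,-0.5628)
P = B + 2.85·ex + -0.94·ey = (-1.6749,3.4148)

-1.67 3.41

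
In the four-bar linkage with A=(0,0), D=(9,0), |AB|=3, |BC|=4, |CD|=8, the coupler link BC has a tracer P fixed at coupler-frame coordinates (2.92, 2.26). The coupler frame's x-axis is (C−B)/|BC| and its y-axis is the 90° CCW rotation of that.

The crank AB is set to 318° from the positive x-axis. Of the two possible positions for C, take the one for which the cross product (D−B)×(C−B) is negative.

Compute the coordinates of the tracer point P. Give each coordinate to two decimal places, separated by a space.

5.30 -4.06

A=(0,0), D=(9.00,0)
B = A + 3.00·(cos318°, sin318°) = (2.2294, -2.0074)
|BD| = 7.0619
circle(B,4.00) ∩ circle(D,8.00): a=0.1324, h=3.9978
  candidates: C₊=(1.2200,1.8631) cross=28.232; C₋=(3.4928,-5.8026) cross=-28.232
  mode - wants cross < 0 → take C=(3.4928,-5.8026) (cross=-28.232)
ex = (C−B)/|BC| = (0.3158,-0.9488); ey = (0.9488,0.3158)
P = B + 2.92·ex + 2.26·ey = (5.2960,-4.0641)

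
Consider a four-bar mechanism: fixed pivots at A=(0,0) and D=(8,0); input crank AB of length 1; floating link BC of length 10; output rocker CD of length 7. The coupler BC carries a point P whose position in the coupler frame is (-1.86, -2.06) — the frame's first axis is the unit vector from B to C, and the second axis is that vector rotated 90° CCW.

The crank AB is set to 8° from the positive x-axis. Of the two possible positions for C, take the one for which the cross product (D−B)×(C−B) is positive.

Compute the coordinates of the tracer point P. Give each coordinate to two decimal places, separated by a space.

A=(0,0), D=(8.00,0)
B = A + 1.00·(cos8°, sin8°) = (0.9903, 0.1392)
|BD| = 7.0111
circle(B,10.00) ∩ circle(D,7.00): a=7.1426, h=6.9988
  candidates: C₊=(8.2704,6.9948) cross=49.069; C₋=(7.9926,-7.0000) cross=-49.069
  mode + wants cross > 0 → take C=(8.2704,6.9948) (cross=49.069)
ex = (C−B)/|BC| = (0.7280,0.6856); ey = (-0.6856,0.7280)
P = B + -1.86·ex + -2.06·ey = (1.0484,-2.6357)

1.05 -2.64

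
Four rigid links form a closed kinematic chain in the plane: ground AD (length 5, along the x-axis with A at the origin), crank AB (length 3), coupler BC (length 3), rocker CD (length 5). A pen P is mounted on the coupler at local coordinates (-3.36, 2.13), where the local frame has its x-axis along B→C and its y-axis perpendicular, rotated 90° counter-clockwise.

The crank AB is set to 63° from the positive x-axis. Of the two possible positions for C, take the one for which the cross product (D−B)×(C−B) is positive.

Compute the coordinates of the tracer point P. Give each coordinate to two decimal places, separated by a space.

A=(0,0), D=(5.00,0)
B = A + 3.00·(cos63°, sin63°) = (1.3620, 2.6730)
|BD| = 4.5145
circle(B,3.00) ∩ circle(D,5.00): a=0.4851, h=2.9605
  candidates: C₊=(3.5059,4.7715) cross=13.365; C₋=(-0.0000,-0.0000) cross=-13.365
  mode + wants cross > 0 → take C=(3.5059,4.7715) (cross=13.365)
ex = (C−B)/|BC| = (0.7146,0.6995); ey = (-0.6995,0.7146)
P = B + -3.36·ex + 2.13·ey = (-2.5291,1.8448)

-2.53 1.84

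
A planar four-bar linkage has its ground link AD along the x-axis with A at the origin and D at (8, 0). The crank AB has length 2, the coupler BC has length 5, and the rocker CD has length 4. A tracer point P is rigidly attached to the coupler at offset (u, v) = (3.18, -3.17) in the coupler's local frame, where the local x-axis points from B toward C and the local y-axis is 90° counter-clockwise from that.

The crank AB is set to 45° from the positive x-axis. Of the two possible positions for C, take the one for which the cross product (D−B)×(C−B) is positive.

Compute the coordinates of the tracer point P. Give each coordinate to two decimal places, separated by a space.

A=(0,0), D=(8.00,0)
B = A + 2.00·(cos45°, sin45°) = (1.4142, 1.4142)
|BD| = 6.7359
circle(B,5.00) ∩ circle(D,4.00): a=4.0360, h=2.9514
  candidates: C₊=(5.9799,3.4524) cross=19.880; C₋=(4.7406,-2.3187) cross=-19.880
  mode + wants cross > 0 → take C=(5.9799,3.4524) (cross=19.880)
ex = (C−B)/|BC| = (0.9131,0.4076); ey = (-0.4076,0.9131)
P = B + 3.18·ex + -3.17·ey = (5.6102,-0.1841)

5.61 -0.18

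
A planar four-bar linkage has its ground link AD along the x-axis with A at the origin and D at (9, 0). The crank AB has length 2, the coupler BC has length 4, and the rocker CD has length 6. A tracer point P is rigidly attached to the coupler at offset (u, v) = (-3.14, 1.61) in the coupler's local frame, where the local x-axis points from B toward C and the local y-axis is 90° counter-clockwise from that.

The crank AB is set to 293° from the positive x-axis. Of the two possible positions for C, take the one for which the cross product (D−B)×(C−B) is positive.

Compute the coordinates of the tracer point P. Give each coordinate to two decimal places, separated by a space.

-2.38 -3.41

A=(0,0), D=(9.00,0)
B = A + 2.00·(cos293°, sin293°) = (0.7815, -1.8410)
|BD| = 8.4222
circle(B,4.00) ∩ circle(D,6.00): a=3.0238, h=2.6186
  candidates: C₊=(3.1597,1.3752) cross=22.054; C₋=(4.3045,-3.7353) cross=-22.054
  mode + wants cross > 0 → take C=(3.1597,1.3752) (cross=22.054)
ex = (C−B)/|BC| = (0.5946,0.8040); ey = (-0.8040,0.5946)
P = B + -3.14·ex + 1.61·ey = (-2.3800,-3.4085)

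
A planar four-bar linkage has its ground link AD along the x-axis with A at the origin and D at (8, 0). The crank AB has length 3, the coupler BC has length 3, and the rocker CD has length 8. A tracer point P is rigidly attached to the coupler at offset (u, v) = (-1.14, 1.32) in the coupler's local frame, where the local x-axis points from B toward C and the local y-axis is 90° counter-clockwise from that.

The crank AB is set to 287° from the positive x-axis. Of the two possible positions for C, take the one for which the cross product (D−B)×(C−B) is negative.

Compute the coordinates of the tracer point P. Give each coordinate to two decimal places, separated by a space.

A=(0,0), D=(8.00,0)
B = A + 3.00·(cos287°, sin287°) = (0.8771, -2.8689)
|BD| = 7.6789
circle(B,3.00) ∩ circle(D,8.00): a=0.2582, h=2.9889
  candidates: C₊=(-0.0000,0.0000) cross=22.951; C₋=(2.2333,-5.5449) cross=-22.951
  mode - wants cross < 0 → take C=(2.2333,-5.5449) (cross=-22.951)
ex = (C−B)/|BC| = (0.4521,-0.8920); ey = (0.8920,0.4521)
P = B + -1.14·ex + 1.32·ey = (1.5392,-1.2553)

1.54 -1.26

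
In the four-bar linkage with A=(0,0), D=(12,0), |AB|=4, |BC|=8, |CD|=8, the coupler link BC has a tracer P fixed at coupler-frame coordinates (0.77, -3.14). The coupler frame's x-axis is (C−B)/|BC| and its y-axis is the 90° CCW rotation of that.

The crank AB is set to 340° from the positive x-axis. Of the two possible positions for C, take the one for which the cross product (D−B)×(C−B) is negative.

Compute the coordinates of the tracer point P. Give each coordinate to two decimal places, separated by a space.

A=(0,0), D=(12.00,0)
B = A + 4.00·(cos340°, sin340°) = (3.7588, -1.3681)
|BD| = 8.3540
circle(B,8.00) ∩ circle(D,8.00): a=4.1770, h=6.8229
  candidates: C₊=(6.7620,6.0468) cross=56.999; C₋=(8.9967,-7.4149) cross=-56.999
  mode - wants cross < 0 → take C=(8.9967,-7.4149) (cross=-56.999)
ex = (C−B)/|BC| = (0.6547,-0.7558); ey = (0.7558,0.6547)
P = B + 0.77·ex + -3.14·ey = (1.8896,-4.0060)

1.89 -4.01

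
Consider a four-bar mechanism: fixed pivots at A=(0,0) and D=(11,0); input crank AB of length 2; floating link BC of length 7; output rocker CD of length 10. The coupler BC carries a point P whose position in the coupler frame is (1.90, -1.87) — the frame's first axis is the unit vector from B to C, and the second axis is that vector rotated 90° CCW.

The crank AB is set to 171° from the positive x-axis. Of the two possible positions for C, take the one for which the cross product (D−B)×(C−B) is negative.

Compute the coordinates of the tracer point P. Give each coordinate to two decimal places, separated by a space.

-2.24 -2.34

A=(0,0), D=(11.00,0)
B = A + 2.00·(cos171°, sin171°) = (-1.9754, 0.3129)
|BD| = 12.9791
circle(B,7.00) ∩ circle(D,10.00): a=4.5249, h=5.3409
  candidates: C₊=(2.6769,5.5432) cross=69.321; C₋=(2.4194,-5.1356) cross=-69.321
  mode - wants cross < 0 → take C=(2.4194,-5.1356) (cross=-69.321)
ex = (C−B)/|BC| = (0.6278,-0.7783); ey = (0.7783,0.6278)
P = B + 1.90·ex + -1.87·ey = (-2.2380,-2.3400)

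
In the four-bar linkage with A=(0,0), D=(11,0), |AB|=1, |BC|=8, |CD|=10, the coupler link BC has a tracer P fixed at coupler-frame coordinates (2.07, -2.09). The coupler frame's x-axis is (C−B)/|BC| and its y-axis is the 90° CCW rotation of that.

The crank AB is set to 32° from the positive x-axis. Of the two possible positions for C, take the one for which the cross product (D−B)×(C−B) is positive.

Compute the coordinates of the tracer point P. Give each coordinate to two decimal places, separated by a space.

A=(0,0), D=(11.00,0)
B = A + 1.00·(cos32°, sin32°) = (0.8480, 0.5299)
|BD| = 10.1658
circle(B,8.00) ∩ circle(D,10.00): a=3.3122, h=7.2821
  candidates: C₊=(4.5354,7.6295) cross=74.028; C₋=(3.7762,-6.9149) cross=-74.028
  mode + wants cross > 0 → take C=(4.5354,7.6295) (cross=74.028)
ex = (C−B)/|BC| = (0.4609,0.8874); ey = (-0.8874,0.4609)
P = B + 2.07·ex + -2.09·ey = (3.6569,1.4036)

3.66 1.40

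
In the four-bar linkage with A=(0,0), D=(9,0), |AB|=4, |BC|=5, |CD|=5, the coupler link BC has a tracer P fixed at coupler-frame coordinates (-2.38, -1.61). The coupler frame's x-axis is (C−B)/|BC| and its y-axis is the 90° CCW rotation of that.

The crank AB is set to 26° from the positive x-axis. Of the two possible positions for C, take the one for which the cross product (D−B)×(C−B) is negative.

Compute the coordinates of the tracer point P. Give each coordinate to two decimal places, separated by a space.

1.37 3.57

A=(0,0), D=(9.00,0)
B = A + 4.00·(cos26°, sin26°) = (3.5952, 1.7535)
|BD| = 5.6822
circle(B,5.00) ∩ circle(D,5.00): a=2.8411, h=4.1144
  candidates: C₊=(7.5673,4.7903) cross=23.379; C₋=(5.0279,-3.0368) cross=-23.379
  mode - wants cross < 0 → take C=(5.0279,-3.0368) (cross=-23.379)
ex = (C−B)/|BC| = (0.2865,-0.9581); ey = (0.9581,0.2865)
P = B + -2.38·ex + -1.61·ey = (1.3707,3.5723)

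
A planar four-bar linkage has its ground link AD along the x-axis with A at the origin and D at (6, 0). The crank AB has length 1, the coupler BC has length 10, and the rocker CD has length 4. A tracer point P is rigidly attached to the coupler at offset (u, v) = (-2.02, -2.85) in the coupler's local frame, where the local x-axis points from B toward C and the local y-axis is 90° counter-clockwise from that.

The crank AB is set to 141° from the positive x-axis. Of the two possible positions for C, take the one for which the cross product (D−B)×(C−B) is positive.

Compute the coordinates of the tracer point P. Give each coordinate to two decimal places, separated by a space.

-2.19 -2.57

A=(0,0), D=(6.00,0)
B = A + 1.00·(cos141°, sin141°) = (-0.7771, 0.6293)
|BD| = 6.8063
circle(B,10.00) ∩ circle(D,4.00): a=9.5739, h=2.8880
  candidates: C₊=(9.0228,2.6197) cross=19.656; C₋=(8.4887,-3.1315) cross=-19.656
  mode + wants cross > 0 → take C=(9.0228,2.6197) (cross=19.656)
ex = (C−B)/|BC| = (0.9800,0.1990); ey = (-0.1990,0.9800)
P = B + -2.02·ex + -2.85·ey = (-2.1895,-2.5657)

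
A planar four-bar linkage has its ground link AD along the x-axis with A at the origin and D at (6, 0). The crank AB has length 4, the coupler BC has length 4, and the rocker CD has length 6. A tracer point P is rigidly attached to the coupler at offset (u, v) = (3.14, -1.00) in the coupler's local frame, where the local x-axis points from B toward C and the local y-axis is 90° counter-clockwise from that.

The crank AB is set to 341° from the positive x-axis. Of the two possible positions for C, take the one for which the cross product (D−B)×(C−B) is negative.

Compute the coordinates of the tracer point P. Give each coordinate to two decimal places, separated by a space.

A=(0,0), D=(6.00,0)
B = A + 4.00·(cos341°, sin341°) = (3.7821, -1.3023)
|BD| = 2.5720
circle(B,4.00) ∩ circle(D,6.00): a=-2.6021, h=3.0380
  candidates: C₊=(-0.0000,-0.0000) cross=7.814; C₋=(3.0764,-5.2395) cross=-7.814
  mode - wants cross < 0 → take C=(3.0764,-5.2395) (cross=-7.814)
ex = (C−B)/|BC| = (-0.1764,-0.9843); ey = (0.9843,-0.1764)
P = B + 3.14·ex + -1.00·ey = (2.2438,-4.2166)

2.24 -4.22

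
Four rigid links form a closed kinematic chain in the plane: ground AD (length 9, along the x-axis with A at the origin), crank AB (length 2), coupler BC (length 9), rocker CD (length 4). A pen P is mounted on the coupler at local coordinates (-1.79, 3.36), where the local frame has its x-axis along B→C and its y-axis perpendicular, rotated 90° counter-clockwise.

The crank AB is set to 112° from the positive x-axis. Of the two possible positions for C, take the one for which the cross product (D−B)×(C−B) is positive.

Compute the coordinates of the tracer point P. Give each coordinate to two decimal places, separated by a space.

A=(0,0), D=(9.00,0)
B = A + 2.00·(cos112°, sin112°) = (-0.7492, 1.8544)
|BD| = 9.9240
circle(B,9.00) ∩ circle(D,4.00): a=8.2369, h=3.6268
  candidates: C₊=(8.0203,3.8782) cross=35.992; C₋=(6.6649,-3.2477) cross=-35.992
  mode + wants cross > 0 → take C=(8.0203,3.8782) (cross=35.992)
ex = (C−B)/|BC| = (0.9744,0.2249); ey = (-0.2249,0.9744)
P = B + -1.79·ex + 3.36·ey = (-3.2489,4.7258)

-3.25 4.73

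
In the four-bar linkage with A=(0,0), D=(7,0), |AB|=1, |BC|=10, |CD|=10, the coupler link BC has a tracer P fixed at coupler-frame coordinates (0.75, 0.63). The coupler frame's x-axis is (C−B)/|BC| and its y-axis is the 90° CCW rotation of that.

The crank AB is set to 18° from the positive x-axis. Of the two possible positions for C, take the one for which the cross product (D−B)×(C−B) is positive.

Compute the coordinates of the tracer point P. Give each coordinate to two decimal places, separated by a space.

A=(0,0), D=(7.00,0)
B = A + 1.00·(cos18°, sin18°) = (0.9511, 0.3090)
|BD| = 6.0568
circle(B,10.00) ∩ circle(D,10.00): a=3.0284, h=9.5304
  candidates: C₊=(4.4618,9.6725) cross=57.724; C₋=(3.4893,-9.3635) cross=-57.724
  mode + wants cross > 0 → take C=(4.4618,9.6725) (cross=57.724)
ex = (C−B)/|BC| = (0.3511,0.9363); ey = (-0.9363,0.3511)
P = B + 0.75·ex + 0.63·ey = (0.6245,1.2325)

0.62 1.23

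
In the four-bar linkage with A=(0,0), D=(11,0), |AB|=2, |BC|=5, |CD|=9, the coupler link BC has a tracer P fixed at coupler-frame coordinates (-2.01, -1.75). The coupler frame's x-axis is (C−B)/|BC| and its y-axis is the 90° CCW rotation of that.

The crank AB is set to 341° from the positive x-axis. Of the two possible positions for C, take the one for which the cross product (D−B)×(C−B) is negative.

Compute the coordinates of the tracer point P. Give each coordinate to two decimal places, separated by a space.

A=(0,0), D=(11.00,0)
B = A + 2.00·(cos341°, sin341°) = (1.8910, -0.6511)
|BD| = 9.1322
circle(B,5.00) ∩ circle(D,9.00): a=1.5000, h=4.7697
  candidates: C₊=(3.0472,4.2134) cross=43.558; C₋=(3.7273,-5.3017) cross=-43.558
  mode - wants cross < 0 → take C=(3.7273,-5.3017) (cross=-43.558)
ex = (C−B)/|BC| = (0.3673,-0.9301); ey = (0.9301,0.3673)
P = B + -2.01·ex + -1.75·ey = (-0.4749,0.5757)

-0.47 0.58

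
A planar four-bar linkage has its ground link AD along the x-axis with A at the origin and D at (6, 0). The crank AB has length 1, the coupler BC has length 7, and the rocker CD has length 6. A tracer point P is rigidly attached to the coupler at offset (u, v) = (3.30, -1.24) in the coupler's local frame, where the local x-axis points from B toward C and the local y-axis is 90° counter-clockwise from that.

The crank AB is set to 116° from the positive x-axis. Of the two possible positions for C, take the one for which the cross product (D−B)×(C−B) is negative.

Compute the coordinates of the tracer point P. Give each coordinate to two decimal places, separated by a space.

A=(0,0), D=(6.00,0)
B = A + 1.00·(cos116°, sin116°) = (-0.4384, 0.8988)
|BD| = 6.5008
circle(B,7.00) ∩ circle(D,6.00): a=4.2503, h=5.5619
  candidates: C₊=(4.5401,5.8197) cross=36.157; C₋=(3.0021,-5.1974) cross=-36.157
  mode - wants cross < 0 → take C=(3.0021,-5.1974) (cross=-36.157)
ex = (C−B)/|BC| = (0.4915,-0.8709); ey = (0.8709,0.4915)
P = B + 3.30·ex + -1.24·ey = (0.1037,-2.5846)

0.10 -2.58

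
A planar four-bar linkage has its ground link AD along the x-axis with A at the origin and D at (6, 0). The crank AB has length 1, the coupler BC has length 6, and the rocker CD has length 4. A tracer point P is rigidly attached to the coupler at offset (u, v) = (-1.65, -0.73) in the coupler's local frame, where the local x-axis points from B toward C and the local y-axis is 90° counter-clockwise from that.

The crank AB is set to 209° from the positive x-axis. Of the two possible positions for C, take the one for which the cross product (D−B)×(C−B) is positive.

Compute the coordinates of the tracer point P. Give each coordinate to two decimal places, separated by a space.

A=(0,0), D=(6.00,0)
B = A + 1.00·(cos209°, sin209°) = (-0.8746, -0.4848)
|BD| = 6.8917
circle(B,6.00) ∩ circle(D,4.00): a=4.8969, h=3.4671
  candidates: C₊=(3.7662,3.3182) cross=23.894; C₋=(4.2540,-3.5988) cross=-23.894
  mode + wants cross > 0 → take C=(3.7662,3.3182) (cross=23.894)
ex = (C−B)/|BC| = (0.7735,0.6338); ey = (-0.6338,0.7735)
P = B + -1.65·ex + -0.73·ey = (-1.6882,-2.0953)

-1.69 -2.10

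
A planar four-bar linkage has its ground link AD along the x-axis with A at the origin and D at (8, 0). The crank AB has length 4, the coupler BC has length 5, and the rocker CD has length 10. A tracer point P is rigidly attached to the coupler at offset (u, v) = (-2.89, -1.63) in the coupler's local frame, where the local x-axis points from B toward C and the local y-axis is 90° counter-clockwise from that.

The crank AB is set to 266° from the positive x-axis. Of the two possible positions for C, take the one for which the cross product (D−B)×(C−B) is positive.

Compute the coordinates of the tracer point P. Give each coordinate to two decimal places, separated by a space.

A=(0,0), D=(8.00,0)
B = A + 4.00·(cos266°, sin266°) = (-0.2790, -3.9903)
|BD| = 9.1905
circle(B,5.00) ∩ circle(D,10.00): a=0.5149, h=4.9734
  candidates: C₊=(-1.9745,0.7135) cross=45.708; C₋=(2.3441,-8.2469) cross=-45.708
  mode + wants cross > 0 → take C=(-1.9745,0.7135) (cross=45.708)
ex = (C−B)/|BC| = (-0.3391,0.9408); ey = (-0.9408,-0.3391)
P = B + -2.89·ex + -1.63·ey = (2.2344,-6.1563)

2.23 -6.16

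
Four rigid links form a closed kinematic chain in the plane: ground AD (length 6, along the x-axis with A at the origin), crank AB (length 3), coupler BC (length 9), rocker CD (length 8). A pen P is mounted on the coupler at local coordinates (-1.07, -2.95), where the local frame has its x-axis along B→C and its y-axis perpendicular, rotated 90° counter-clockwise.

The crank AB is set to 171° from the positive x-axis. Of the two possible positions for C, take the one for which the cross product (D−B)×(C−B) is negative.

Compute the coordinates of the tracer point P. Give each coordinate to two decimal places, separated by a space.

-6.01 -0.30

A=(0,0), D=(6.00,0)
B = A + 3.00·(cos171°, sin171°) = (-2.9631, 0.4693)
|BD| = 8.9753
circle(B,9.00) ∩ circle(D,8.00): a=5.4347, h=7.1738
  candidates: C₊=(2.8393,7.3492) cross=64.388; C₋=(2.0891,-6.9789) cross=-64.388
  mode - wants cross < 0 → take C=(2.0891,-6.9789) (cross=-64.388)
ex = (C−B)/|BC| = (0.5614,-0.8276); ey = (0.8276,0.5614)
P = B + -1.07·ex + -2.95·ey = (-6.0051,-0.3012)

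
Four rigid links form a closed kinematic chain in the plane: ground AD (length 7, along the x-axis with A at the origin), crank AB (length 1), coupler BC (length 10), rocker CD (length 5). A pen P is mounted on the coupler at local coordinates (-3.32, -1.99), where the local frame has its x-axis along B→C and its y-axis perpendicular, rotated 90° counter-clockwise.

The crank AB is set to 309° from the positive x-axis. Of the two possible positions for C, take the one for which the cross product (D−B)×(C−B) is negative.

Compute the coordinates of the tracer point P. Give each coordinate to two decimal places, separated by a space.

-3.15 -1.63

A=(0,0), D=(7.00,0)
B = A + 1.00·(cos309°, sin309°) = (0.6293, -0.7771)
|BD| = 6.4179
circle(B,10.00) ∩ circle(D,5.00): a=9.0520, h=4.2499
  candidates: C₊=(9.1001,4.5376) cross=27.275; C₋=(10.1293,-3.8997) cross=-27.275
  mode - wants cross < 0 → take C=(10.1293,-3.8997) (cross=-27.275)
ex = (C−B)/|BC| = (0.9500,-0.3123); ey = (0.3123,0.9500)
P = B + -3.32·ex + -1.99·ey = (-3.1461,-1.6310)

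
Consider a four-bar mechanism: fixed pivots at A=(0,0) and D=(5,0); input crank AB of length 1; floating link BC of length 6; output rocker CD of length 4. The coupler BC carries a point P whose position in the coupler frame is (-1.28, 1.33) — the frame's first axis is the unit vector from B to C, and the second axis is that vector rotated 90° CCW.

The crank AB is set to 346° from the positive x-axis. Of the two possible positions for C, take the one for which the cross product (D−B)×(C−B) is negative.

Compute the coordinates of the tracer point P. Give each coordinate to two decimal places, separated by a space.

A=(0,0), D=(5.00,0)
B = A + 1.00·(cos346°, sin346°) = (0.9703, -0.2419)
|BD| = 4.0370
circle(B,6.00) ∩ circle(D,4.00): a=4.4956, h=3.9736
  candidates: C₊=(5.2197,3.9940) cross=16.041; C₋=(5.6959,-3.9390) cross=-16.041
  mode - wants cross < 0 → take C=(5.6959,-3.9390) (cross=-16.041)
ex = (C−B)/|BC| = (0.7876,-0.6162); ey = (0.6162,0.7876)
P = B + -1.28·ex + 1.33·ey = (0.7817,1.5943)

0.78 1.59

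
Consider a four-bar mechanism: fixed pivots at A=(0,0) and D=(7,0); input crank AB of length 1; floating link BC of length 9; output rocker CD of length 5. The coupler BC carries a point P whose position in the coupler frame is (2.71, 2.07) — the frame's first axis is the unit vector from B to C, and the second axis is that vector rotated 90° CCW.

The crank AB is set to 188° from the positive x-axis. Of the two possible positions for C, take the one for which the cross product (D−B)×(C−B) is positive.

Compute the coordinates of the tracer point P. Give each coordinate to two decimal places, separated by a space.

A=(0,0), D=(7.00,0)
B = A + 1.00·(cos188°, sin188°) = (-0.9903, -0.1392)
|BD| = 7.9915
circle(B,9.00) ∩ circle(D,5.00): a=7.4995, h=4.9757
  candidates: C₊=(6.4214,4.9664) cross=39.763; C₋=(6.5947,-4.9835) cross=-39.763
  mode + wants cross > 0 → take C=(6.4214,4.9664) (cross=39.763)
ex = (C−B)/|BC| = (0.8235,0.5673); ey = (-0.5673,0.8235)
P = B + 2.71·ex + 2.07·ey = (0.0672,3.1029)

0.07 3.10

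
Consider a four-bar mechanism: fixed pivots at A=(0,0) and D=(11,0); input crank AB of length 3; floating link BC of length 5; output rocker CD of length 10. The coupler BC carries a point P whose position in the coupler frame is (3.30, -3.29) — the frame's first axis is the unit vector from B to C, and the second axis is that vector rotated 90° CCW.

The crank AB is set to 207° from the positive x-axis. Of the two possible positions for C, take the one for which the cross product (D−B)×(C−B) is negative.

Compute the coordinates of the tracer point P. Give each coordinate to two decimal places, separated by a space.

-1.33 -5.83

A=(0,0), D=(11.00,0)
B = A + 3.00·(cos207°, sin207°) = (-2.6730, -1.3620)
|BD| = 13.7407
circle(B,5.00) ∩ circle(D,10.00): a=4.1412, h=2.8018
  candidates: C₊=(1.1701,1.8365) cross=38.499; C₋=(1.7255,-3.7395) cross=-38.499
  mode - wants cross < 0 → take C=(1.7255,-3.7395) (cross=-38.499)
ex = (C−B)/|BC| = (0.8797,-0.4755); ey = (0.4755,0.8797)
P = B + 3.30·ex + -3.29·ey = (-1.3344,-5.8254)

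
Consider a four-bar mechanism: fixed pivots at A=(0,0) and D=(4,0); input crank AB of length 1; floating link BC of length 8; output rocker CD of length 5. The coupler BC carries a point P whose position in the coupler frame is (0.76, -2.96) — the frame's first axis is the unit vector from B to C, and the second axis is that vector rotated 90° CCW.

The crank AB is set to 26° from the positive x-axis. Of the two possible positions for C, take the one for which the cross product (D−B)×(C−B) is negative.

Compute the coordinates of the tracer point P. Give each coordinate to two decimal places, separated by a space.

A=(0,0), D=(4.00,0)
B = A + 1.00·(cos26°, sin26°) = (0.8988, 0.4384)
|BD| = 3.1320
circle(B,8.00) ∩ circle(D,5.00): a=7.7920, h=1.8124
  candidates: C₊=(8.8678,1.1423) cross=5.676; C₋=(8.3604,-2.4468) cross=-5.676
  mode - wants cross < 0 → take C=(8.3604,-2.4468) (cross=-5.676)
ex = (C−B)/|BC| = (0.9327,-0.3606); ey = (0.3606,0.9327)
P = B + 0.76·ex + -2.96·ey = (0.5401,-2.5965)

0.54 -2.60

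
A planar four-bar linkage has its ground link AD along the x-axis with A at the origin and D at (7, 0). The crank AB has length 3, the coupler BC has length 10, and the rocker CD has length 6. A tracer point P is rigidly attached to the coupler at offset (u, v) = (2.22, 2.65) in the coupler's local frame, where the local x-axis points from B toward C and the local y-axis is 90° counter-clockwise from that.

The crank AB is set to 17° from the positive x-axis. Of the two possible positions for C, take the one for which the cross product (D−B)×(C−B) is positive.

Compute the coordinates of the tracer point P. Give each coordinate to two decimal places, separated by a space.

4.98 3.62

A=(0,0), D=(7.00,0)
B = A + 3.00·(cos17°, sin17°) = (2.8689, 0.8771)
|BD| = 4.2232
circle(B,10.00) ∩ circle(D,6.00): a=9.6888, h=2.4752
  candidates: C₊=(12.8605,1.2861) cross=10.453; C₋=(11.8324,-3.5564) cross=-10.453
  mode + wants cross > 0 → take C=(12.8605,1.2861) (cross=10.453)
ex = (C−B)/|BC| = (0.9992,0.0409); ey = (-0.0409,0.9992)
P = B + 2.22·ex + 2.65·ey = (4.9787,3.6157)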